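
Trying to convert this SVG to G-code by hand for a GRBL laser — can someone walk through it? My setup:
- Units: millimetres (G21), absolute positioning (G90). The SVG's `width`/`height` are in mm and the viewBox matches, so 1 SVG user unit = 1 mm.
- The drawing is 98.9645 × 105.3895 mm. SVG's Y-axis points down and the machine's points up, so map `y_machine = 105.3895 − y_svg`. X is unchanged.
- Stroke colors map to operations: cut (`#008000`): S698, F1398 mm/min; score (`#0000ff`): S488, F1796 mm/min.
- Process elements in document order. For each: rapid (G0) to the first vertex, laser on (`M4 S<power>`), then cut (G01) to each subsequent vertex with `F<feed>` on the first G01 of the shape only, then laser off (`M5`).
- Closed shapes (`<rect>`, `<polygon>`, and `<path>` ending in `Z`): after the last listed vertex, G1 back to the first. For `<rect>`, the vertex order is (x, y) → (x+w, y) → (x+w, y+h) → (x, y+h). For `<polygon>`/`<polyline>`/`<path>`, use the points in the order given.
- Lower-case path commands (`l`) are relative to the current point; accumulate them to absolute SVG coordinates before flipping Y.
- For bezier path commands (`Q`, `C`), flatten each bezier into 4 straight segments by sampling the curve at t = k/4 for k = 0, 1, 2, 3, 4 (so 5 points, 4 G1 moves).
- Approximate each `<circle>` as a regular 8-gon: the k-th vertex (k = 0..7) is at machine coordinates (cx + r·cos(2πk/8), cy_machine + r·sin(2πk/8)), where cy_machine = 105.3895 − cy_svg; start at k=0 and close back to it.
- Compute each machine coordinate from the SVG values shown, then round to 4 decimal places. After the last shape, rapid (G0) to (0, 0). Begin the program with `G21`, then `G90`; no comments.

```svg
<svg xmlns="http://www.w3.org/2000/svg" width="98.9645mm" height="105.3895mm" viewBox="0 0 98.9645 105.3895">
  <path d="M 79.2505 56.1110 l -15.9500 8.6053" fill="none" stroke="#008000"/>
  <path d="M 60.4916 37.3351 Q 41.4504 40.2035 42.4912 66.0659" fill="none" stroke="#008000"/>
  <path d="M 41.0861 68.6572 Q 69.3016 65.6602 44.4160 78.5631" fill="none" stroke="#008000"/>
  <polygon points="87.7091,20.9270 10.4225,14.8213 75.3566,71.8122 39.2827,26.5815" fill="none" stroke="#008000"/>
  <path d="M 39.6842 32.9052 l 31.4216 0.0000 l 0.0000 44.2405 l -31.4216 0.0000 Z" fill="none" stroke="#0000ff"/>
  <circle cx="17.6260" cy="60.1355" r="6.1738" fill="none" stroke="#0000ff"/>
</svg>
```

G21
G90
G0 X79.2505 Y49.2785
M4 S698
G01 X63.3005 Y40.6732 F1398
M5
G0 X60.4916 Y68.0544
M4 S698
G01 X52.2261 Y65.1831 F1398
G01 X46.4709 Y59.4375
G01 X43.2259 Y50.8177
G01 X42.4912 Y39.3236
M5
G0 X41.0861 Y36.7323
M4 S698
G01 X51.8750 Y37.2371 F1398
G01 X56.0263 Y35.7543
G01 X53.5400 Y32.2841
G01 X44.4160 Y26.8264
M5
G0 X87.7091 Y84.4625
M4 S698
G01 X10.4225 Y90.5682 F1398
G01 X75.3566 Y33.5773
G01 X39.2827 Y78.8080
G01 X87.7091 Y84.4625
M5
G0 X39.6842 Y72.4843
M4 S488
G01 X71.1058 Y72.4843 F1796
G01 X71.1058 Y28.2438
G01 X39.6842 Y28.2438
G01 X39.6842 Y72.4843
M5
G0 X23.7998 Y45.2540
M4 S488
G01 X21.9915 Y49.6195 F1796
G01 X17.6260 Y51.4278
G01 X13.2605 Y49.6195
G01 X11.4522 Y45.2540
G01 X13.2605 Y40.8885
G01 X17.6260 Y39.0802
G01 X21.9915 Y40.8885
G01 X23.7998 Y45.2540
M5
G0 X0.0000 Y0.0000

viewBox `0 0 98.9645 105.3895` with mm width/height → 1 unit = 1 mm. Flip: y_m = 105.3895 − y_svg.

**Shape 1** — `<path>` line segment, stroke `#008000` → cut (S698, F1398). Machine vertices: (79.2505,49.2785) → (63.3005,40.6732). Open path.

**Shape 2** — `<path>` quadratic bezier, stroke `#008000` → cut (S698, F1398). Control points (SVG): P0=(60.4916,37.3351), P1=(41.4504,40.2035), P2=(42.4912,66.0659); sampled at t=k/4. Machine vertices: (60.4916,68.0544) → (52.2261,65.1831) → (46.4709,59.4375) → (43.2259,50.8177) → (42.4912,39.3236). Open path.

**Shape 3** — `<path>` quadratic bezier, stroke `#008000` → cut (S698, F1398). Control points (SVG): P0=(41.0861,68.6572), P1=(69.3016,65.6602), P2=(44.4160,78.5631); sampled at t=k/4. Machine vertices: (41.0861,36.7323) → (51.8750,37.2371) → (56.0263,35.7543) → (53.5400,32.2841) → (44.4160,26.8264). Open path.

**Shape 4** — `<polygon>` closed polygon, stroke `#008000` → cut (S698, F1398). Machine vertices: (87.7091,84.4625) → (10.4225,90.5682) → (75.3566,33.5773) → (39.2827,78.8080) → (87.7091,84.4625). Closed: final G1 returns to the first vertex.

**Shape 5** — `<path>` rectangle, stroke `#0000ff` → score (S488, F1796). Machine vertices: (39.6842,72.4843) → (71.1058,72.4843) → (71.1058,28.2438) → (39.6842,28.2438) → (39.6842,72.4843). Closed: final G1 returns to the first vertex.

**Shape 6** — `<circle>` circle, stroke `#0000ff` → score (S488, F1796). Machine vertices: (23.7998,45.2540) → (21.9915,49.6195) → (17.6260,51.4278) → (13.2605,49.6195) → (11.4522,45.2540) → (13.2605,40.8885) → (17.6260,39.0802) → (21.9915,40.8885) → (23.7998,45.2540). Closed: final G1 returns to the first vertex.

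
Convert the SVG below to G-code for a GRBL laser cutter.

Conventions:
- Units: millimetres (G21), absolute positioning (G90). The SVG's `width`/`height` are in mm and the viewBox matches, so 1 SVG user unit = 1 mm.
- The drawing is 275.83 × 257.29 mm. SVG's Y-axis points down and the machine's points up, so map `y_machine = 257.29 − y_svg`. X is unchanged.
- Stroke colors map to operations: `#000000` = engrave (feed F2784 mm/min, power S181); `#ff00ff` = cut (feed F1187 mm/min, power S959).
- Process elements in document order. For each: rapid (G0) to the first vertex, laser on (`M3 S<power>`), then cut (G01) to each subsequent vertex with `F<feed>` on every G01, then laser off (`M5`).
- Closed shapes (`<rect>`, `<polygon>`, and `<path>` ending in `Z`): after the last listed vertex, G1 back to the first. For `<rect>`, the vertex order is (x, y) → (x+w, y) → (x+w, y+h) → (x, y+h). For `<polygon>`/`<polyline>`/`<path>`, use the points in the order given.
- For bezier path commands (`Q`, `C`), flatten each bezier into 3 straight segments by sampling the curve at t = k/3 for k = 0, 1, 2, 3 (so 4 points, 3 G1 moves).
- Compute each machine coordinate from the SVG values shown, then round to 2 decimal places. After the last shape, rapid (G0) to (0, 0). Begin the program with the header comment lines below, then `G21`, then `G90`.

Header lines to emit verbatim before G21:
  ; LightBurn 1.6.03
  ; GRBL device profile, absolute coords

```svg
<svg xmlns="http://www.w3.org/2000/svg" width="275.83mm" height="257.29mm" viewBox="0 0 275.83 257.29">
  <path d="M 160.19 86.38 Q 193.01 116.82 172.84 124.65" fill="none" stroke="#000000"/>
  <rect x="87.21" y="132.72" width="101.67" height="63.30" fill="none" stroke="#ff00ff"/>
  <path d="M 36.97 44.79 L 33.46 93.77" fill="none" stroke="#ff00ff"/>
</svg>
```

Since the viewBox matches the mm dimensions, user units are millimetres directly. The only transform is the Y-flip y_m = 257.29 − y_svg.

Shape 1 is a quadratic bezier drawn with `<path>`. Its stroke #000000 means engrave at S181, F2784. After flipping Y the toolpath is (160.19,170.91) → (176.18,153.13) → (180.40,140.37) → (172.84,132.64).

Shape 2 is a rectangle drawn with `<rect>`. Its stroke #ff00ff means cut at S959, F1187. After flipping Y the toolpath is (87.21,124.57) → (188.88,124.57) → (188.88,61.27) → (87.21,61.27) → (87.21,124.57), returning to the start.

Shape 3 is a line segment drawn with `<path>`. Its stroke #ff00ff means cut at S959, F1187. After flipping Y the toolpath is (36.97,212.50) → (33.46,163.52).

; LightBurn 1.6.03
; GRBL device profile, absolute coords
G21
G90
G0 X160.19 Y170.91
M3 S181
G01 X176.18 Y153.13 F2784
G01 X180.40 Y140.37 F2784
G01 X172.84 Y132.64 F2784
M5
G0 X87.21 Y124.57
M3 S959
G01 X188.88 Y124.57 F1187
G01 X188.88 Y61.27 F1187
G01 X87.21 Y61.27 F1187
G01 X87.21 Y124.57 F1187
M5
G0 X36.97 Y212.50
M3 S959
G01 X33.46 Y163.52 F1187
M5
G0 X0.00 Y0.00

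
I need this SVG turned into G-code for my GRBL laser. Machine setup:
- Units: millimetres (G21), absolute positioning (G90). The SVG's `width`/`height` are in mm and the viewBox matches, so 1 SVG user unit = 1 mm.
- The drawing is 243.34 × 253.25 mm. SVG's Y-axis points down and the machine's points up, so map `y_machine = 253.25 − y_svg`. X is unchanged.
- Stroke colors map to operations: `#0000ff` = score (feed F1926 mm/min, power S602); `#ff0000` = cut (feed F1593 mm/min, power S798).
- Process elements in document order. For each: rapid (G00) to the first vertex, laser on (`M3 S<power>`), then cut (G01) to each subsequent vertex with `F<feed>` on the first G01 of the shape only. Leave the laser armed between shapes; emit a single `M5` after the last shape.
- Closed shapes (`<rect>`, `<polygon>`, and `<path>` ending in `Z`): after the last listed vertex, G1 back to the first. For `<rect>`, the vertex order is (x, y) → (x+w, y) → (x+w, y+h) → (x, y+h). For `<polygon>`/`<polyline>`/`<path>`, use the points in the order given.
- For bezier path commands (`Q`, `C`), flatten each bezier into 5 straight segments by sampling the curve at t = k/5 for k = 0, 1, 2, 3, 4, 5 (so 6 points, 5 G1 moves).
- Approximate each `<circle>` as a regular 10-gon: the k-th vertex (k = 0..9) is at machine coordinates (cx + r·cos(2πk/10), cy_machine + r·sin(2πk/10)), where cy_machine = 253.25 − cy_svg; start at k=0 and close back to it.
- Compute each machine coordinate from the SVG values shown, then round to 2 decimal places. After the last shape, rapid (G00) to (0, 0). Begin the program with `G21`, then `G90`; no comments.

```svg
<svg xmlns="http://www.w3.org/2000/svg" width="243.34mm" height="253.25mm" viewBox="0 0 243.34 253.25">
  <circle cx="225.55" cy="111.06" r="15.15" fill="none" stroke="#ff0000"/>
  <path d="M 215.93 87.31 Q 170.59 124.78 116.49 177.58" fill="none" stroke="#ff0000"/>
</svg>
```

Since the viewBox matches the mm dimensions, user units are millimetres directly. The only transform is the Y-flip y_m = 253.25 − y_svg.

Shape 1 is a circle drawn with `<circle>`. Its stroke #ff0000 means cut at S798, F1593. After flipping Y the toolpath is (240.70,142.19) → (237.81,151.09) → (230.23,156.60) → (220.87,156.60) → (213.29,151.09) → (210.40,142.19) → (213.29,133.29) → (220.87,127.78) → (230.23,127.78) → (237.81,133.29) → (240.70,142.19), returning to the start.

Shape 2 is a quadratic bezier drawn with `<path>`. Its stroke #ff0000 means cut at S798, F1593. After flipping Y the toolpath is (215.93,165.94) → (197.44,150.34) → (178.26,133.51) → (158.37,115.46) → (137.78,96.18) → (116.49,75.67).

G21
G90
G00 X240.70 Y142.19
M3 S798
G01 X237.81 Y151.09 F1593
G01 X230.23 Y156.60
G01 X220.87 Y156.60
G01 X213.29 Y151.09
G01 X210.40 Y142.19
G01 X213.29 Y133.29
G01 X220.87 Y127.78
G01 X230.23 Y127.78
G01 X237.81 Y133.29
G01 X240.70 Y142.19
G00 X215.93 Y165.94
M3 S798
G01 X197.44 Y150.34 F1593
G01 X178.26 Y133.51
G01 X158.37 Y115.46
G01 X137.78 Y96.18
G01 X116.49 Y75.67
M5
G00 X0.00 Y0.00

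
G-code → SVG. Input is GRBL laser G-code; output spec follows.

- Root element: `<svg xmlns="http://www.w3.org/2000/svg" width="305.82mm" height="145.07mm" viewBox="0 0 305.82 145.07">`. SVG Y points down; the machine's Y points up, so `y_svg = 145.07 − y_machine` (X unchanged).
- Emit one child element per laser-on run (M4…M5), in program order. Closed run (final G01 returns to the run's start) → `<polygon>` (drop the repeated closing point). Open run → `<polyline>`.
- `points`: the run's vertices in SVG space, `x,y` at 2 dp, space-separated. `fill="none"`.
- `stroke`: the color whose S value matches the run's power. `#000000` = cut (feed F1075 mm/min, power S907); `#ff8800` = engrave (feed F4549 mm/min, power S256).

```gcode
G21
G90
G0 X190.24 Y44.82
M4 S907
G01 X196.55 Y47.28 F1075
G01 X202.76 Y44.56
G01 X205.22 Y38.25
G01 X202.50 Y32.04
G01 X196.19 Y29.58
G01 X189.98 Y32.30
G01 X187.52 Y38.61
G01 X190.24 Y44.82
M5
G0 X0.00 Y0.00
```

<svg xmlns="http://www.w3.org/2000/svg" width="305.82mm" height="145.07mm" viewBox="0 0 305.82 145.07">
  <polygon points="190.24,100.25 196.55,97.79 202.76,100.51 205.22,106.82 202.50,113.03 196.19,115.49 189.98,112.77 187.52,106.46" fill="none" stroke="#000000"/>
</svg>

y_svg = 145.07 − y_m. Every run uses S907, so all elements get stroke `#000000` (cut).

[1] closed run; points: 190.24,100.25 196.55,97.79 202.76,100.51 205.22,106.82 202.50,113.03 196.19,115.49 189.98,112.77 187.52,106.46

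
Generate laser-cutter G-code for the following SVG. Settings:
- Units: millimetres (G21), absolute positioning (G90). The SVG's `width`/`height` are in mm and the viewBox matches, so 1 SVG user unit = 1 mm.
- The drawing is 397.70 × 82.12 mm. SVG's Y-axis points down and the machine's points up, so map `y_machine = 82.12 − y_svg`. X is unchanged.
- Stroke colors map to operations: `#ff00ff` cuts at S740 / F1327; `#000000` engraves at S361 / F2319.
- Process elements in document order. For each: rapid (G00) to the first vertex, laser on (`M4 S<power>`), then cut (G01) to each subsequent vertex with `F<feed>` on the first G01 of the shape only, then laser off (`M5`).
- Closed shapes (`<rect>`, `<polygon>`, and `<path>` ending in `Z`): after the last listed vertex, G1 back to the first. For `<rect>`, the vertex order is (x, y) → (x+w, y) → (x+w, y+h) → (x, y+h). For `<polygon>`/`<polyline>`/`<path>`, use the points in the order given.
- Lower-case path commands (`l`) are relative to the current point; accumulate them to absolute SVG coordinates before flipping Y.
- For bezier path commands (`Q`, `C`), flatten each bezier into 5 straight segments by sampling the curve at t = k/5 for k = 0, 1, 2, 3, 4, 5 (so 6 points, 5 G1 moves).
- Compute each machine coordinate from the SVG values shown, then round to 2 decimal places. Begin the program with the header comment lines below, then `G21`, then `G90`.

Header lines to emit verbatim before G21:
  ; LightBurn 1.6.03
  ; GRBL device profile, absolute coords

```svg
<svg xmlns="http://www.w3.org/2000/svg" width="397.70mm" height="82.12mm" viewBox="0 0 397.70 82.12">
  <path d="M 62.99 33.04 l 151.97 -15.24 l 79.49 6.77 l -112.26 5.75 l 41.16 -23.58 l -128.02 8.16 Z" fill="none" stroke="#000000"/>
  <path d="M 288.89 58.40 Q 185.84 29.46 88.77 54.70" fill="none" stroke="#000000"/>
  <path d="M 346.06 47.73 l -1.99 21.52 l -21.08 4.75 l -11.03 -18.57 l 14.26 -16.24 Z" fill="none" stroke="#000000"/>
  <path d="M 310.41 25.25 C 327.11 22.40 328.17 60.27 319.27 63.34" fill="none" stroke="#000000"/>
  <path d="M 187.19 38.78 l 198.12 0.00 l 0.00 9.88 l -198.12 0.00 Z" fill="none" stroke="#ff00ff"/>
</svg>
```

viewBox `0 0 397.70 82.12` with mm width/height → 1 unit = 1 mm. Flip: y_m = 82.12 − y_svg.

**Shape 1** — `<path>` closed polygon, stroke `#000000` → engrave (S361, F2319). Machine vertices: (62.99,49.08) → (214.96,64.32) → (294.45,57.55) → (182.19,51.80) → (223.35,75.38) → (95.33,67.22) → (62.99,49.08). Closed: final G1 returns to the first vertex.

**Shape 2** — `<path>` quadratic bezier, stroke `#000000` → engrave (S361, F2319). Control points (SVG): P0=(288.89,58.40), P1=(185.84,29.46), P2=(88.77,54.70); sampled at t=k/5. Machine vertices: (288.89,23.72) → (247.91,33.13) → (207.41,38.20) → (167.38,38.94) → (127.84,35.35) → (88.77,27.42). Open path.

**Shape 3** — `<path>` regular polygon, stroke `#000000` → engrave (S361, F2319). Machine vertices: (346.06,34.39) → (344.07,12.87) → (322.99,8.12) → (311.96,26.69) → (326.22,42.93) → (346.06,34.39). Closed: final G1 returns to the first vertex.

**Shape 4** — `<path>` cubic bezier, stroke `#000000` → engrave (S361, F2319). Control points (SVG): P0=(310.41,25.25), P1=(327.11,22.40), P2=(328.17,60.27), P3=(319.27,63.34); sampled at t=k/5. Machine vertices: (310.41,56.87) → (318.60,54.30) → (323.31,45.58) → (324.81,34.33) → (323.37,24.19) → (319.27,18.78). Open path.

**Shape 5** — `<path>` rectangle, stroke `#ff00ff` → cut (S740, F1327). Machine vertices: (187.19,43.34) → (385.31,43.34) → (385.31,33.46) → (187.19,33.46) → (187.19,43.34). Closed: final G1 returns to the first vertex.

; LightBurn 1.6.03
; GRBL device profile, absolute coords
G21
G90
G00 X62.99 Y49.08
M4 S361
G01 X214.96 Y64.32 F2319
G01 X294.45 Y57.55
G01 X182.19 Y51.80
G01 X223.35 Y75.38
G01 X95.33 Y67.22
G01 X62.99 Y49.08
M5
G00 X288.89 Y23.72
M4 S361
G01 X247.91 Y33.13 F2319
G01 X207.41 Y38.20
G01 X167.38 Y38.94
G01 X127.84 Y35.35
G01 X88.77 Y27.42
M5
G00 X346.06 Y34.39
M4 S361
G01 X344.07 Y12.87 F2319
G01 X322.99 Y8.12
G01 X311.96 Y26.69
G01 X326.22 Y42.93
G01 X346.06 Y34.39
M5
G00 X310.41 Y56.87
M4 S361
G01 X318.60 Y54.30 F2319
G01 X323.31 Y45.58
G01 X324.81 Y34.33
G01 X323.37 Y24.19
G01 X319.27 Y18.78
M5
G00 X187.19 Y43.34
M4 S740
G01 X385.31 Y43.34 F1327
G01 X385.31 Y33.46
G01 X187.19 Y33.46
G01 X187.19 Y43.34
M5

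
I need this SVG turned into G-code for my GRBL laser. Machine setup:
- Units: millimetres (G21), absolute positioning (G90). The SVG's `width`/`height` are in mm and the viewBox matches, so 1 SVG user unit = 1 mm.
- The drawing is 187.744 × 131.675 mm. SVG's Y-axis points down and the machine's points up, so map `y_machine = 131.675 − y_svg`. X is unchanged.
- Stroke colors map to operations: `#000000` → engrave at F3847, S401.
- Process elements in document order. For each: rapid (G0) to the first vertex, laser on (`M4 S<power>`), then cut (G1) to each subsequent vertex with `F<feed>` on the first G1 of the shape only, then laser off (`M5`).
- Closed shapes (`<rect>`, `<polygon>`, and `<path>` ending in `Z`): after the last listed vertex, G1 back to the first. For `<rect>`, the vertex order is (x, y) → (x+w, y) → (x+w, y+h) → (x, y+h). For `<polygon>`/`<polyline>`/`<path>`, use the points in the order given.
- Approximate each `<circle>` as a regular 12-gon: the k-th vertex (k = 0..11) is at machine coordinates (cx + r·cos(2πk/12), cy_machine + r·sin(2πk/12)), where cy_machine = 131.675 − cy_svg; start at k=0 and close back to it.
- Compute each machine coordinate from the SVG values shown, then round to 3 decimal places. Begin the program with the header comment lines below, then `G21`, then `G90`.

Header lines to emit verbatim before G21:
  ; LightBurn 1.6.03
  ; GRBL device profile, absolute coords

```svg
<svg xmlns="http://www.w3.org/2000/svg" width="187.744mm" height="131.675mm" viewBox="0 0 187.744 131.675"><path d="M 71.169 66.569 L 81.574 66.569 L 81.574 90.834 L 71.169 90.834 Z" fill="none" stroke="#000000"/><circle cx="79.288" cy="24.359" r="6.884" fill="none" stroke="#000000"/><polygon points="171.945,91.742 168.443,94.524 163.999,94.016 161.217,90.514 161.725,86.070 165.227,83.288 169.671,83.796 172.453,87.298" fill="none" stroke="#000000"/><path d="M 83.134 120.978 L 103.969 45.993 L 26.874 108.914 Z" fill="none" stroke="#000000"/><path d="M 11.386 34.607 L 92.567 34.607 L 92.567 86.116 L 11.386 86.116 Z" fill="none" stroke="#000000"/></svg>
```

; LightBurn 1.6.03
; GRBL device profile, absolute coords
G21
G90
G0 X71.169 Y65.106
M4 S401
G1 X81.574 Y65.106 F3847
G1 X81.574 Y40.841
G1 X71.169 Y40.841
G1 X71.169 Y65.106
M5
G0 X86.172 Y107.316
M4 S401
G1 X85.250 Y110.758 F3847
G1 X82.730 Y113.278
G1 X79.288 Y114.200
G1 X75.846 Y113.278
G1 X73.326 Y110.758
G1 X72.404 Y107.316
G1 X73.326 Y103.874
G1 X75.846 Y101.354
G1 X79.288 Y100.432
G1 X82.730 Y101.354
G1 X85.250 Y103.874
G1 X86.172 Y107.316
M5
G0 X171.945 Y39.933
M4 S401
G1 X168.443 Y37.151 F3847
G1 X163.999 Y37.659
G1 X161.217 Y41.161
G1 X161.725 Y45.605
G1 X165.227 Y48.387
G1 X169.671 Y47.879
G1 X172.453 Y44.377
G1 X171.945 Y39.933
M5
G0 X83.134 Y10.697
M4 S401
G1 X103.969 Y85.682 F3847
G1 X26.874 Y22.761
G1 X83.134 Y10.697
M5
G0 X11.386 Y97.068
M4 S401
G1 X92.567 Y97.068 F3847
G1 X92.567 Y45.559
G1 X11.386 Y45.559
G1 X11.386 Y97.068
M5

1 u = 1 mm; y_m = 131.675 − y.

[1] `<path>` rectangle, #000000→engrave S401 F3847: (71.169,65.106) → (81.574,65.106) → (81.574,40.841) → (71.169,40.841) → (71.169,65.106) (closed)

[2] `<circle>` circle, #000000→engrave S401 F3847: (86.172,107.316) → (85.250,110.758) → (82.730,113.278) → (79.288,114.200) → (75.846,113.278) → (73.326,110.758) → (72.404,107.316) → (73.326,103.874) → (75.846,101.354) → (79.288,100.432) → (82.730,101.354) → (85.250,103.874) → (86.172,107.316) (closed)

[3] `<polygon>` regular polygon, #000000→engrave S401 F3847: (171.945,39.933) → (168.443,37.151) → (163.999,37.659) → (161.217,41.161) → (161.725,45.605) → (165.227,48.387) → (169.671,47.879) → (172.453,44.377) → (171.945,39.933) (closed)

[4] `<path>` closed polygon, #000000→engrave S401 F3847: (83.134,10.697) → (103.969,85.682) → (26.874,22.761) → (83.134,10.697) (closed)

[5] `<path>` rectangle, #000000→engrave S401 F3847: (11.386,97.068) → (92.567,97.068) → (92.567,45.559) → (11.386,45.559) → (11.386,97.068) (closed)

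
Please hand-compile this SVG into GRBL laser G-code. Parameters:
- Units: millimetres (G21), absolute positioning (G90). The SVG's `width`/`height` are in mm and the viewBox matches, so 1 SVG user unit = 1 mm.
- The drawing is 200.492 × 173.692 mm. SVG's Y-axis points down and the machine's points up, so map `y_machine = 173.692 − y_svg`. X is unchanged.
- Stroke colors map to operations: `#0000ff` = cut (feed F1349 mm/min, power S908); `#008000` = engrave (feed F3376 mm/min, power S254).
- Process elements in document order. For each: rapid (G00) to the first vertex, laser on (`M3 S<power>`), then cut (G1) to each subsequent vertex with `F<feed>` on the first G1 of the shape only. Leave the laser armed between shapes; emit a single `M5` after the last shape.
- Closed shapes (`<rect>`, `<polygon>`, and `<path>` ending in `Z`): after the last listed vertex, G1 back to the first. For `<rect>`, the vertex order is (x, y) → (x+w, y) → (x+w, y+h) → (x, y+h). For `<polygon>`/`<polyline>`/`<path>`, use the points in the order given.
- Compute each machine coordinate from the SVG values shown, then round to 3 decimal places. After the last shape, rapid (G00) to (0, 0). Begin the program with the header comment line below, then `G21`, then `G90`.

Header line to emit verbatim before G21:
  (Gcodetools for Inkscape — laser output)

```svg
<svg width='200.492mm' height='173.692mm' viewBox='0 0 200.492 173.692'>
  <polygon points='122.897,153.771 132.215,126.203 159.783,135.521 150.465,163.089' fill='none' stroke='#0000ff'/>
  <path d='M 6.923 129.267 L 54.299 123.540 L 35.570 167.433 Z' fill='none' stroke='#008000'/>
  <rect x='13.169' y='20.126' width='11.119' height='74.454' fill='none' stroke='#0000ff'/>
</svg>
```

viewBox `0 0 200.492 173.692` with mm width/height → 1 unit = 1 mm. Flip: y_m = 173.692 − y_svg.

**Shape 1** — `<polygon>` regular polygon, stroke `#0000ff` → cut (S908, F1349). Machine vertices: (122.897,19.921) → (132.215,47.489) → (159.783,38.171) → (150.465,10.603) → (122.897,19.921). Closed: final G1 returns to the first vertex.

**Shape 2** — `<path>` regular polygon, stroke `#008000` → engrave (S254, F3376). Machine vertices: (6.923,44.425) → (54.299,50.152) → (35.570,6.259) → (6.923,44.425). Closed: final G1 returns to the first vertex.

**Shape 3** — `<rect>` rectangle, stroke `#0000ff` → cut (S908, F1349). Machine vertices: (13.169,153.566) → (24.288,153.566) → (24.288,79.112) → (13.169,79.112) → (13.169,153.566). Closed: final G1 returns to the first vertex.

(Gcodetools for Inkscape — laser output)
G21
G90
G00 X122.897 Y19.921
M3 S908
G1 X132.215 Y47.489 F1349
G1 X159.783 Y38.171
G1 X150.465 Y10.603
G1 X122.897 Y19.921
G00 X6.923 Y44.425
M3 S254
G1 X54.299 Y50.152 F3376
G1 X35.570 Y6.259
G1 X6.923 Y44.425
G00 X13.169 Y153.566
M3 S908
G1 X24.288 Y153.566 F1349
G1 X24.288 Y79.112
G1 X13.169 Y79.112
G1 X13.169 Y153.566
M5
G00 X0.000 Y0.000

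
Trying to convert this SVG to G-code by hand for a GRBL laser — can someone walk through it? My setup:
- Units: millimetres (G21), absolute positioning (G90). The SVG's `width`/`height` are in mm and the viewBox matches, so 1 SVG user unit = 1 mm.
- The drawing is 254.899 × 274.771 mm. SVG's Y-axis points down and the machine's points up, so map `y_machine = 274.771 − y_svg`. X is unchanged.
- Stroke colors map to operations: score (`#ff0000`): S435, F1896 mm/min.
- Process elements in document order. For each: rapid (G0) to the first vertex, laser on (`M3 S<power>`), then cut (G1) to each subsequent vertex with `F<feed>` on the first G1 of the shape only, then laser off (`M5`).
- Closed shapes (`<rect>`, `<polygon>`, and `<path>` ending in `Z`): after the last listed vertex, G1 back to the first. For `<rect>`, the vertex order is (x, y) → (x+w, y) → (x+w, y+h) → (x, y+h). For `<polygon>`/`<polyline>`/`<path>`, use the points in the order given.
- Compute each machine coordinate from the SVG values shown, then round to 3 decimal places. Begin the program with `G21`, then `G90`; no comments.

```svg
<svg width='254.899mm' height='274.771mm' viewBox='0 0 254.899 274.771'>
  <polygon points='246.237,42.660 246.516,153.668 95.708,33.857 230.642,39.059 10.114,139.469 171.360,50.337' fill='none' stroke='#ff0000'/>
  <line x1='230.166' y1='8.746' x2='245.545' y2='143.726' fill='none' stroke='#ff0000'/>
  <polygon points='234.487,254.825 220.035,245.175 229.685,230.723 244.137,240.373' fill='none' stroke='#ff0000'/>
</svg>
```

G21
G90
G0 X246.237 Y232.111
M3 S435
G1 X246.516 Y121.103 F1896
G1 X95.708 Y240.914
G1 X230.642 Y235.712
G1 X10.114 Y135.302
G1 X171.360 Y224.434
G1 X246.237 Y232.111
M5
G0 X230.166 Y266.025
M3 S435
G1 X245.545 Y131.045 F1896
M5
G0 X234.487 Y19.946
M3 S435
G1 X220.035 Y29.596 F1896
G1 X229.685 Y44.048
G1 X244.137 Y34.398
G1 X234.487 Y19.946
M5

1 u = 1 mm; y_m = 274.771 − y.

[1] `<polygon>` closed polygon, #ff0000→score S435 F1896: (246.237,232.111) → (246.516,121.103) → (95.708,240.914) → (230.642,235.712) → (10.114,135.302) → (171.360,224.434) → (246.237,232.111) (closed)

[2] `<line>` line segment, #ff0000→score S435 F1896: (230.166,266.025) → (245.545,131.045)

[3] `<polygon>` regular polygon, #ff0000→score S435 F1896: (234.487,19.946) → (220.035,29.596) → (229.685,44.048) → (244.137,34.398) → (234.487,19.946) (closed)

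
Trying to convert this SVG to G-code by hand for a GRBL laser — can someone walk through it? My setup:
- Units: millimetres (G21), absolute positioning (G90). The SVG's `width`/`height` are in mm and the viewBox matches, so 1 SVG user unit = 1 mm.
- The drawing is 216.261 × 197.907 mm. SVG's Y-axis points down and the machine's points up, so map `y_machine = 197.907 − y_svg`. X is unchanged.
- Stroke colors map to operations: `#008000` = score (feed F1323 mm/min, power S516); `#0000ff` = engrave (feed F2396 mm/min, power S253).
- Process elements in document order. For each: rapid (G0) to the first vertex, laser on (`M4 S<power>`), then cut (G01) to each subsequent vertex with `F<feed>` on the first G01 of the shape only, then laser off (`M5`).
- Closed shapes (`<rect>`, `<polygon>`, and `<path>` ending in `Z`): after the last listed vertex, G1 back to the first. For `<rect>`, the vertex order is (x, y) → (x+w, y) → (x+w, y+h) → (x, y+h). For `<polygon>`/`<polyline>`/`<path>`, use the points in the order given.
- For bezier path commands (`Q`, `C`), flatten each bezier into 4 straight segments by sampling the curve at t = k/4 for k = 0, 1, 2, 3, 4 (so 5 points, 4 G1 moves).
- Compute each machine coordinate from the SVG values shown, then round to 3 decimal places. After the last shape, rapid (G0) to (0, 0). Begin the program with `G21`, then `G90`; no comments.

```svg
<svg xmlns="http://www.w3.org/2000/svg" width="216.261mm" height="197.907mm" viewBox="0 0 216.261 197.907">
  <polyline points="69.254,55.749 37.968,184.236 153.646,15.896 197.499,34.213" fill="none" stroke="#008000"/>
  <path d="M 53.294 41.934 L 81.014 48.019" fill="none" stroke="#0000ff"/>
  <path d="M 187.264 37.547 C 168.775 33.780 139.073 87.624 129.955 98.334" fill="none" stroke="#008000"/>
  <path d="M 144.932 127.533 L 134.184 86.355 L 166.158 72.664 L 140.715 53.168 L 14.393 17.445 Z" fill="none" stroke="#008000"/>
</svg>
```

G21
G90
G0 X69.254 Y142.158
M4 S516
G01 X37.968 Y13.671 F1323
G01 X153.646 Y182.011
G01 X197.499 Y163.694
M5
G0 X53.294 Y155.973
M4 S253
G01 X81.014 Y149.888 F2396
M5
G0 X187.264 Y160.360
M4 S516
G01 X171.792 Y153.957 F1323
G01 X155.095 Y135.395
G01 X140.156 Y114.119
G01 X129.955 Y99.573
M5
G0 X144.932 Y70.374
M4 S516
G01 X134.184 Y111.552 F1323
G01 X166.158 Y125.243
G01 X140.715 Y144.739
G01 X14.393 Y180.462
G01 X144.932 Y70.374
M5
G0 X0.000 Y0.000

Since the viewBox matches the mm dimensions, user units are millimetres directly. The only transform is the Y-flip y_m = 197.907 − y_svg.

Shape 1 is a open polyline drawn with `<polyline>`. Its stroke #008000 means score at S516, F1323. After flipping Y the toolpath is (69.254,142.158) → (37.968,13.671) → (153.646,182.011) → (197.499,163.694).

Shape 2 is a line segment drawn with `<path>`. Its stroke #0000ff means engrave at S253, F2396. After flipping Y the toolpath is (53.294,155.973) → (81.014,149.888).

Shape 3 is a cubic bezier drawn with `<path>`. Its stroke #008000 means score at S516, F1323. After flipping Y the toolpath is (187.264,160.360) → (171.792,153.957) → (155.095,135.395) → (140.156,114.119) → (129.955,99.573).

Shape 4 is a closed polygon drawn with `<path>`. Its stroke #008000 means score at S516, F1323. After flipping Y the toolpath is (144.932,70.374) → (134.184,111.552) → (166.158,125.243) → (140.715,144.739) → (14.393,180.462) → (144.932,70.374), returning to the start.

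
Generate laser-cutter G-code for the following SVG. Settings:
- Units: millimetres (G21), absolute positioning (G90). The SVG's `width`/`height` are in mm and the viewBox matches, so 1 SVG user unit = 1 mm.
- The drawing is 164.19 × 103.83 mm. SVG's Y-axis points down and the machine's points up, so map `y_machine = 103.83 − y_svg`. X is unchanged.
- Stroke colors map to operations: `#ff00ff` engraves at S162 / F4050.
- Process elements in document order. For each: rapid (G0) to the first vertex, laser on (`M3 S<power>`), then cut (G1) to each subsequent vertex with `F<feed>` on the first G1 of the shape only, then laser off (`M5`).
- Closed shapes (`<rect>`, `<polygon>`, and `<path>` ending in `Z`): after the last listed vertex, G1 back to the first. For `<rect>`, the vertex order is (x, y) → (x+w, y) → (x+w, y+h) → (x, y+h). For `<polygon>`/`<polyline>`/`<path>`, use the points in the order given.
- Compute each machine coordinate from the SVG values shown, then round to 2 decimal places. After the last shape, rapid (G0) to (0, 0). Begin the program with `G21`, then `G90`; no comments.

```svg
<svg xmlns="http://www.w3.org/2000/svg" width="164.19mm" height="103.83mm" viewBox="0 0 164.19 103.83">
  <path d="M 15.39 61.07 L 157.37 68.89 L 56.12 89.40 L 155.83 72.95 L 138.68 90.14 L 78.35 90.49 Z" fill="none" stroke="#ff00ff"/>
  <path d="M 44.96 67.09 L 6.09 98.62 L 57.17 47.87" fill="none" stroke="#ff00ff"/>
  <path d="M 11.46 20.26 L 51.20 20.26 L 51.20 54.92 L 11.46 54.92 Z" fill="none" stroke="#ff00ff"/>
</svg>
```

G21
G90
G0 X15.39 Y42.76
M3 S162
G1 X157.37 Y34.94 F4050
G1 X56.12 Y14.43
G1 X155.83 Y30.88
G1 X138.68 Y13.69
G1 X78.35 Y13.34
G1 X15.39 Y42.76
M5
G0 X44.96 Y36.74
M3 S162
G1 X6.09 Y5.21 F4050
G1 X57.17 Y55.96
M5
G0 X11.46 Y83.57
M3 S162
G1 X51.20 Y83.57 F4050
G1 X51.20 Y48.91
G1 X11.46 Y48.91
G1 X11.46 Y83.57
M5
G0 X0.00 Y0.00

Since the viewBox matches the mm dimensions, user units are millimetres directly. The only transform is the Y-flip y_m = 103.83 − y_svg.

Shape 1 is a closed polygon drawn with `<path>`. Its stroke #ff00ff means engrave at S162, F4050. After flipping Y the toolpath is (15.39,42.76) → (157.37,34.94) → (56.12,14.43) → (155.83,30.88) → (138.68,13.69) → (78.35,13.34) → (15.39,42.76), returning to the start.

Shape 2 is a open polyline drawn with `<path>`. Its stroke #ff00ff means engrave at S162, F4050. After flipping Y the toolpath is (44.96,36.74) → (6.09,5.21) → (57.17,55.96).

Shape 3 is a rectangle drawn with `<path>`. Its stroke #ff00ff means engrave at S162, F4050. After flipping Y the toolpath is (11.46,83.57) → (51.20,83.57) → (51.20,48.91) → (11.46,48.91) → (11.46,83.57), returning to the start.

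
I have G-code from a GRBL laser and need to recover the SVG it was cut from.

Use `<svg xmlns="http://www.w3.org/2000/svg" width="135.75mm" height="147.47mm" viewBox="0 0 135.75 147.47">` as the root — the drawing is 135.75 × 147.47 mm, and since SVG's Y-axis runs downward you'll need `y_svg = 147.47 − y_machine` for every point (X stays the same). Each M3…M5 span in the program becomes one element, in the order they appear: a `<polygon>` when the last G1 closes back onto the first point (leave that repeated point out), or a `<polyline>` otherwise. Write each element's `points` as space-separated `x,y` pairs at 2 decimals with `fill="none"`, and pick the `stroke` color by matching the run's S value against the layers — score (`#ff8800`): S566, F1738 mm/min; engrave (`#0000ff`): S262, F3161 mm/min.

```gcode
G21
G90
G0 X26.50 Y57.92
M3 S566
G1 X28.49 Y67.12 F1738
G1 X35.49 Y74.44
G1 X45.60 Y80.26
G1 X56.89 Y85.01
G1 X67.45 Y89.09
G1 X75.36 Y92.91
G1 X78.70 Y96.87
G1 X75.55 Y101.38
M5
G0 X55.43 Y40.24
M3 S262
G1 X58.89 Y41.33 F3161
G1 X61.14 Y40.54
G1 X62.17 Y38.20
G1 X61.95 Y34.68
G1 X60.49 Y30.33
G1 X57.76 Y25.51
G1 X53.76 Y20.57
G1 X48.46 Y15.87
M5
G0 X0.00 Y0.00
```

<svg xmlns="http://www.w3.org/2000/svg" width="135.75mm" height="147.47mm" viewBox="0 0 135.75 147.47">
  <polyline points="26.50,89.55 28.49,80.35 35.49,73.03 45.60,67.21 56.89,62.46 67.45,58.38 75.36,54.56 78.70,50.60 75.55,46.09" fill="none" stroke="#ff8800"/>
  <polyline points="55.43,107.23 58.89,106.14 61.14,106.93 62.17,109.27 61.95,112.79 60.49,117.14 57.76,121.96 53.76,126.90 48.46,131.60" fill="none" stroke="#0000ff"/>
</svg>

Each laser-on run becomes one SVG element. Flip Y back into SVG space with y_svg = 147.47 − y_machine.

Run 1: S566 ⇒ score layer `#ff8800`. The run is open, so emit a `<polyline>` with points (Y-flipped): 26.50,89.55 28.49,80.35 35.49,73.03 45.60,67.21 56.89,62.46 67.45,58.38 75.36,54.56 78.70,50.60 75.55,46.09.

Run 2: S262 ⇒ engrave layer `#0000ff`. The run is open, so emit a `<polyline>` with points (Y-flipped): 55.43,107.23 58.89,106.14 61.14,106.93 62.17,109.27 61.95,112.79 60.49,117.14 57.76,121.96 53.76,126.90 48.46,131.60.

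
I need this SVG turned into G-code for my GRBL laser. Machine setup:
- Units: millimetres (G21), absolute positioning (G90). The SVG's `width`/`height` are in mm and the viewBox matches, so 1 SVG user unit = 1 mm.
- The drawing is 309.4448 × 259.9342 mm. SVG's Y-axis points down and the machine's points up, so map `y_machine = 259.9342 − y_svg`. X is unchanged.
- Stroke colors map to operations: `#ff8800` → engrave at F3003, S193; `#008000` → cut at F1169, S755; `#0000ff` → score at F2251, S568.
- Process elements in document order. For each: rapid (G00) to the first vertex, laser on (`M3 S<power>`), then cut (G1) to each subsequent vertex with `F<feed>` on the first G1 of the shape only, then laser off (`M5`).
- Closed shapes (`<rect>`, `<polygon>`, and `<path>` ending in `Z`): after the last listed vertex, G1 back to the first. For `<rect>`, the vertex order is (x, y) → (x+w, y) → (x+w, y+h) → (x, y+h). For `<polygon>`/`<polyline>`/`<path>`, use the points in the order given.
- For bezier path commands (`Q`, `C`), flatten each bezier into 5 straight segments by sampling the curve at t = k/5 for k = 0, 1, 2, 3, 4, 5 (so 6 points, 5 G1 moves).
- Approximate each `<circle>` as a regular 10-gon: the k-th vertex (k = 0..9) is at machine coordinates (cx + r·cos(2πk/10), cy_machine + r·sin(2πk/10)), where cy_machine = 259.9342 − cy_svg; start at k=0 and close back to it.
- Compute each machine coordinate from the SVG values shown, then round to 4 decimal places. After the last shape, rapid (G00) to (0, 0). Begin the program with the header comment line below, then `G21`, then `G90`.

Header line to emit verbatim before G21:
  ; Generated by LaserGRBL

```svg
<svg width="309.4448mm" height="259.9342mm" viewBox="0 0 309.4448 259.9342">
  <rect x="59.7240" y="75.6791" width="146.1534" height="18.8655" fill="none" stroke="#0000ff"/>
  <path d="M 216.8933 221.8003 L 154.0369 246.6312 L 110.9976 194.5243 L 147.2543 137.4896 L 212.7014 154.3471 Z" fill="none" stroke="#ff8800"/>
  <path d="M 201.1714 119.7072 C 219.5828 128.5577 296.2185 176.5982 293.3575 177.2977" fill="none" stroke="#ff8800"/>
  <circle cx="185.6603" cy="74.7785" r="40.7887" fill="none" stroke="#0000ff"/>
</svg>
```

Since the viewBox matches the mm dimensions, user units are millimetres directly. The only transform is the Y-flip y_m = 259.9342 − y_svg.

Shape 1 is a rectangle drawn with `<rect>`. Its stroke #0000ff means score at S568, F2251. After flipping Y the toolpath is (59.7240,184.2551) → (205.8774,184.2551) → (205.8774,165.3896) → (59.7240,165.3896) → (59.7240,184.2551), returning to the start.

Shape 2 is a regular polygon drawn with `<path>`. Its stroke #ff8800 means engrave at S193, F3003. After flipping Y the toolpath is (216.8933,38.1339) → (154.0369,13.3030) → (110.9976,65.4099) → (147.2543,122.4446) → (212.7014,105.5871) → (216.8933,38.1339), returning to the start.

Shape 3 is a cubic bezier drawn with `<path>`. Its stroke #ff8800 means engrave at S193, F3003. After flipping Y the toolpath is (201.1714,140.2270) → (218.1034,130.9061) → (242.3986,116.3332) → (267.4464,100.6616) → (286.6363,88.0449) → (293.3575,82.6365).

Shape 4 is a circle drawn with `<circle>`. Its stroke #0000ff means score at S568, F2251. After flipping Y the toolpath is (226.4490,185.1557) → (218.6591,209.1307) → (198.2647,223.9481) → (173.0559,223.9481) → (152.6615,209.1307) → (144.8716,185.1557) → (152.6615,161.1807) → (173.0559,146.3633) → (198.2647,146.3633) → (218.6591,161.1807) → (226.4490,185.1557), returning to the start.

; Generated by LaserGRBL
G21
G90
G00 X59.7240 Y184.2551
M3 S568
G1 X205.8774 Y184.2551 F2251
G1 X205.8774 Y165.3896
G1 X59.7240 Y165.3896
G1 X59.7240 Y184.2551
M5
G00 X216.8933 Y38.1339
M3 S193
G1 X154.0369 Y13.3030 F3003
G1 X110.9976 Y65.4099
G1 X147.2543 Y122.4446
G1 X212.7014 Y105.5871
G1 X216.8933 Y38.1339
M5
G00 X201.1714 Y140.2270
M3 S193
G1 X218.1034 Y130.9061 F3003
G1 X242.3986 Y116.3332
G1 X267.4464 Y100.6616
G1 X286.6363 Y88.0449
G1 X293.3575 Y82.6365
M5
G00 X226.4490 Y185.1557
M3 S568
G1 X218.6591 Y209.1307 F2251
G1 X198.2647 Y223.9481
G1 X173.0559 Y223.9481
G1 X152.6615 Y209.1307
G1 X144.8716 Y185.1557
G1 X152.6615 Y161.1807
G1 X173.0559 Y146.3633
G1 X198.2647 Y146.3633
G1 X218.6591 Y161.1807
G1 X226.4490 Y185.1557
M5
G00 X0.0000 Y0.0000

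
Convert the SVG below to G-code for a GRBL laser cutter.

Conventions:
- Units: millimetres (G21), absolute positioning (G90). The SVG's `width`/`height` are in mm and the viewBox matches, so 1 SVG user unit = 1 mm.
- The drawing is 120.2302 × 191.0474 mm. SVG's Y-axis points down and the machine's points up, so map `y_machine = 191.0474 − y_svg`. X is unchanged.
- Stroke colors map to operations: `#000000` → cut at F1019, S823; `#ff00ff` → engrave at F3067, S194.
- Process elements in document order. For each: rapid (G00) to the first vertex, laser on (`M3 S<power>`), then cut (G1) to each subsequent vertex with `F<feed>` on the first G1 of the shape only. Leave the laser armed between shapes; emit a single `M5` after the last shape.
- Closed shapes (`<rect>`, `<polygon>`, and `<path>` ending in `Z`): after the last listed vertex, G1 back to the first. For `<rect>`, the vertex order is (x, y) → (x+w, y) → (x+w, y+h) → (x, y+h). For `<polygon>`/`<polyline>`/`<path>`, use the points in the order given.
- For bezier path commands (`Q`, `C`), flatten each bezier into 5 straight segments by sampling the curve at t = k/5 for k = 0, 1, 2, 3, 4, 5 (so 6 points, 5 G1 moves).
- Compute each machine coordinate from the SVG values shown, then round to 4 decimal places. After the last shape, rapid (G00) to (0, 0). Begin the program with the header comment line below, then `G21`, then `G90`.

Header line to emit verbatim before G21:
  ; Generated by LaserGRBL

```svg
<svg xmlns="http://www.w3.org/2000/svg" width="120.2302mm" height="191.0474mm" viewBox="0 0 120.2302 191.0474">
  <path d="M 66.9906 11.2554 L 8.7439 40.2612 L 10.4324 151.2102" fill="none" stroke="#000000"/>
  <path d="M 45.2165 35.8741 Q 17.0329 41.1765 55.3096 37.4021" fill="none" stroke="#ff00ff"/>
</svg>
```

1 u = 1 mm; y_m = 191.0474 − y.

[1] `<path>` open polyline, #000000→cut S823 F1019: (66.9906,179.7920) → (8.7439,150.7862) → (10.4324,39.8372)

[2] `<path>` quadratic bezier, #ff00ff→engrave S194 F3067: (45.2165,155.1733) → (36.6015,153.4154) → (33.3033,152.3837) → (35.3219,152.0781) → (42.6573,152.4986) → (55.3096,153.6453)

; Generated by LaserGRBL
G21
G90
G00 X66.9906 Y179.7920
M3 S823
G1 X8.7439 Y150.7862 F1019
G1 X10.4324 Y39.8372
G00 X45.2165 Y155.1733
M3 S194
G1 X36.6015 Y153.4154 F3067
G1 X33.3033 Y152.3837
G1 X35.3219 Y152.0781
G1 X42.6573 Y152.4986
G1 X55.3096 Y153.6453
M5
G00 X0.0000 Y0.0000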